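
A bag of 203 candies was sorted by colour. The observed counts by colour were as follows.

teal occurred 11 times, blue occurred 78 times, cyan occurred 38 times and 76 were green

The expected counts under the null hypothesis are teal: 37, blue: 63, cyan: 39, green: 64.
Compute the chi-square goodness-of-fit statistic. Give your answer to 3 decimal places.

24.117

cat         O        E   (O−E)²/E
teal       11       37    18.2703
blue       78       63     3.5714
cyan       38       39     0.0256
green      76       64     2.2500
Sum = 24.117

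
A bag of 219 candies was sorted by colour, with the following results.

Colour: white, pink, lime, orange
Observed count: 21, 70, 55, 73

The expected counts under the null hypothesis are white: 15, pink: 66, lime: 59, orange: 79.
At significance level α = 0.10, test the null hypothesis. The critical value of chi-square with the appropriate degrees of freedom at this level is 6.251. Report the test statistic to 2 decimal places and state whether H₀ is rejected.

white: (21 − 15)²/15 = 36/15 = 2.400
pink: (70 − 66)²/66 = 16/66 = 0.242
lime: (55 − 59)²/59 = 16/59 = 0.271
orange: (73 − 79)²/79 = 36/79 = 0.456
Sum = 3.37
df = 3. Since 3.37 < 6.251, we do not reject H₀.

3.37; do not reject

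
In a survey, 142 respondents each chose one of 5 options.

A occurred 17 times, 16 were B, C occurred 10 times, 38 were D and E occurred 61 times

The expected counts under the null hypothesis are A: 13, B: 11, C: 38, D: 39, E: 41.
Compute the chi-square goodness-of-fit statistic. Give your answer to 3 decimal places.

33.917

χ² = (17−13)²/13 + (16−11)²/11 + (10−38)²/38 + (38−39)²/39 + (61−41)²/41
   = 1.2308 + 2.2727 + 20.6316 + 0.0256 + 9.7561
Sum = 33.917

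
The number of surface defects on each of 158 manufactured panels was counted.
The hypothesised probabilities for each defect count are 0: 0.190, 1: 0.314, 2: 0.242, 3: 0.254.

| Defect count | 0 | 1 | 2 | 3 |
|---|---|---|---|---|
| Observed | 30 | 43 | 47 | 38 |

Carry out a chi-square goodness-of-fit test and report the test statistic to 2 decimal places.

3.00

Expected counts E_i = n·p_i: 158×0.190 = 30.02, 158×0.314 = 49.612, 158×0.242 = 38.236, 158×0.254 = 40.132.
χ² = (30−30.02)²/30.02 + (43−49.612)²/49.612 + (47−38.236)²/38.236 + (38−40.132)²/40.132
   = 0.000 + 0.881 + 2.009 + 0.113
Sum = 3.00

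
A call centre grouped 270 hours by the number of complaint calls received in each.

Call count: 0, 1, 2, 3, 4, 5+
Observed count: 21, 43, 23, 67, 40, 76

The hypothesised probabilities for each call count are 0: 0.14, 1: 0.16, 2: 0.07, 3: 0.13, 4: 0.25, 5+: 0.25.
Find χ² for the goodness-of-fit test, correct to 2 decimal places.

49.62

Expected counts E_i = n·p_i: 270×0.14 = 37.8, 270×0.16 = 43.2, 270×0.07 = 18.9, 270×0.13 = 35.1, 270×0.25 = 67.5, 270×0.25 = 67.5.
cat         O        E   (O−E)²/E
0          21     37.8      7.467
1          43     43.2      0.001
2          23     18.9      0.889
3          67     35.1     28.992
4          40     67.5     11.204
5+         76     67.5      1.070
Sum = 49.62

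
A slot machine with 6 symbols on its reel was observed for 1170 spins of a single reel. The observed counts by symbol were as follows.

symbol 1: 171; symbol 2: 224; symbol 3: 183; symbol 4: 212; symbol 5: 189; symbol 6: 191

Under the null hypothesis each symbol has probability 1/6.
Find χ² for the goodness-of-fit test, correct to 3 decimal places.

Expected count for each of the 6 categories: 1170/6 = 195.
cat           O        E   (O−E)²/E
symbol 1    171      195     2.9538
symbol 2    224      195     4.3128
symbol 3    183      195     0.7385
symbol 4    212      195     1.4821
symbol 5    189      195     0.1846
symbol 6    191      195     0.0821
Sum = 9.754

9.754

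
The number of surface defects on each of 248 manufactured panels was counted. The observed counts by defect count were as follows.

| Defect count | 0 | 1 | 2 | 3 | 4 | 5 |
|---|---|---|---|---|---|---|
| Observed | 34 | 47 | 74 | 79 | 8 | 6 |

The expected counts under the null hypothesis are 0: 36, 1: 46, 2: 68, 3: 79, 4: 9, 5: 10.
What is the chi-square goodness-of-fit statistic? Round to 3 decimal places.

2.373

cat         O        E   (O−E)²/E
0          34       36     0.1111
1          47       46     0.0217
2          74       68     0.5294
3          79       79     0.0000
4           8        9     0.1111
5           6       10     1.6000
Sum = 2.373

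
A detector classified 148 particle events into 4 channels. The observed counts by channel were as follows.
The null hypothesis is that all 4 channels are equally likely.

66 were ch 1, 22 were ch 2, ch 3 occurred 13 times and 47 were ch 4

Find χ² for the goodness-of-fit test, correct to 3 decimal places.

47.081

Under H₀ each category has probability 1/4, so each expected count is 148/4 = 37.
ch 1: (66 − 37)²/37 = 841/37 = 22.7297
ch 2: (22 − 37)²/37 = 225/37 = 6.0811
ch 3: (13 − 37)²/37 = 576/37 = 15.5676
ch 4: (47 − 37)²/37 = 100/37 = 2.7027
Sum = 47.081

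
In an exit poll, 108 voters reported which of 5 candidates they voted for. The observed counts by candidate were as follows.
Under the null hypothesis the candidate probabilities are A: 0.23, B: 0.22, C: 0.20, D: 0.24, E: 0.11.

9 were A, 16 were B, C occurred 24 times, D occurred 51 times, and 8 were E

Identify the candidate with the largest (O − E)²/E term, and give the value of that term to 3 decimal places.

Expected counts E_i = n·p_i: 108×0.23 = 24.84, 108×0.22 = 23.76, 108×0.20 = 21.6, 108×0.24 = 25.92, 108×0.11 = 11.88.
A: (9 − 24.84)²/24.84 = 250.9056/24.84 = 10.1009
B: (16 − 23.76)²/23.76 = 60.2176/23.76 = 2.5344
C: (24 − 21.6)²/21.6 = 5.76/21.6 = 0.2667
D: (51 − 25.92)²/25.92 = 629.0064/25.92 = 24.2672
E: (8 − 11.88)²/11.88 = 15.0544/11.88 = 1.2672
The largest term is for D: 24.267.

D, 24.267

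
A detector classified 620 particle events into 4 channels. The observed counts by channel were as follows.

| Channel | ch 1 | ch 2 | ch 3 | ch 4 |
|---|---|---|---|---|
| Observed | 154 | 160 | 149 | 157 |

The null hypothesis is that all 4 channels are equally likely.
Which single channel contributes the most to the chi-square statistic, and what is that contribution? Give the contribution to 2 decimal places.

Expected count for each of the 4 categories: 620/4 = 155.
χ² = (154−155)²/155 + (160−155)²/155 + (149−155)²/155 + (157−155)²/155
   = 0.006 + 0.161 + 0.232 + 0.026
The largest term is for ch 3: 0.23.

ch 3, 0.23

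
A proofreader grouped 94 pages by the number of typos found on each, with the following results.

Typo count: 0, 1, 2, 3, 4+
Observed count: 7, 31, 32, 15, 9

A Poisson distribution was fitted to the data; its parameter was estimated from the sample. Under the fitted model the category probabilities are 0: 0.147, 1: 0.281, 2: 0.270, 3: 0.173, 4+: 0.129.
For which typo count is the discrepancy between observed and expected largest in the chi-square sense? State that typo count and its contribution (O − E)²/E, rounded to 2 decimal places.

0, 3.36

Expected counts E_i = n·p_i: 94×0.147 = 13.818, 94×0.281 = 26.414, 94×0.270 = 25.38, 94×0.173 = 16.262, 94×0.129 = 12.126.
cat         O        E   (O−E)²/E
0           7   13.818      3.364
1          31   26.414      0.796
2          32    25.38      1.727
3          15   16.262      0.098
4+          9   12.126      0.806
The largest term is for 0: 3.36.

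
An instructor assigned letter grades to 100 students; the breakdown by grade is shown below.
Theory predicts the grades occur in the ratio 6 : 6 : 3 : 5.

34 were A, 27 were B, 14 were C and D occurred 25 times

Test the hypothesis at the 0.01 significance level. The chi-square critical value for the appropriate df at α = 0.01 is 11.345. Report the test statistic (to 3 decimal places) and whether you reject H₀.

Ratio total = 20. Expected counts: 100×6/20 = 30, 100×6/20 = 30, 100×3/20 = 15, 100×5/20 = 25.
cat         O        E   (O−E)²/E
A          34       30     0.5333
B          27       30     0.3000
C          14       15     0.0667
D          25       25     0.0000
Sum = 0.900
df = 3. Since 0.900 < 11.345, we do not reject H₀.

0.900; do not reject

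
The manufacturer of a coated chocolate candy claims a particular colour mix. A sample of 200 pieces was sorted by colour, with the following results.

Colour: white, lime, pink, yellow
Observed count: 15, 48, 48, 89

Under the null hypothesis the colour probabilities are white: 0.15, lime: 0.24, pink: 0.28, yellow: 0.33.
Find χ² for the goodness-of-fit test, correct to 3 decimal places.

16.658

Expected counts E_i = n·p_i: 200×0.15 = 30, 200×0.24 = 48, 200×0.28 = 56, 200×0.33 = 66.
white: (15 − 30)²/30 = 225/30 = 7.5000
lime: (48 − 48)²/48 = 0/48 = 0.0000
pink: (48 − 56)²/56 = 64/56 = 1.1429
yellow: (89 − 66)²/66 = 529/66 = 8.0152
Sum = 16.658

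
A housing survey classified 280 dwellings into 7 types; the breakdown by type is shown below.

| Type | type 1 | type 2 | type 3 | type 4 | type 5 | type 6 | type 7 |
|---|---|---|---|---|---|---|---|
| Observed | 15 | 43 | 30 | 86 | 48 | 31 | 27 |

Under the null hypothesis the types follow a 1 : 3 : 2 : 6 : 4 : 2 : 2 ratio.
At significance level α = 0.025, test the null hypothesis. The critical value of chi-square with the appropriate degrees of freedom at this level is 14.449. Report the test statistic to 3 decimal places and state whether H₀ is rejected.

Ratio total = 20. Expected counts: 280×1/20 = 14, 280×3/20 = 42, 280×2/20 = 28, 280×6/20 = 84, 280×4/20 = 56, 280×2/20 = 28, 280×2/20 = 28.
χ² = (15−14)²/14 + (43−42)²/42 + (30−28)²/28 + (86−84)²/84 + (48−56)²/56 + (31−28)²/28 + (27−28)²/28
   = 0.0714 + 0.0238 + 0.1429 + 0.0476 + 1.1429 + 0.3214 + 0.0357
Sum = 1.786
df = 6. Since 1.786 < 14.449, we do not reject H₀.

1.786; do not reject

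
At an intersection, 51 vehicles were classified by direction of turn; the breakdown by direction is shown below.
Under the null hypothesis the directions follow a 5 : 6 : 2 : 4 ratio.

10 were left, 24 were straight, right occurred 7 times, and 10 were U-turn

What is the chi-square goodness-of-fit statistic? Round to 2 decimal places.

4.17

Ratio total = 17. Expected counts: 51×5/17 = 15, 51×6/17 = 18, 51×2/17 = 6, 51×4/17 = 12.
χ² = (10−15)²/15 + (24−18)²/18 + (7−6)²/6 + (10−12)²/12
   = 1.667 + 2.000 + 0.167 + 0.333
Sum = 4.17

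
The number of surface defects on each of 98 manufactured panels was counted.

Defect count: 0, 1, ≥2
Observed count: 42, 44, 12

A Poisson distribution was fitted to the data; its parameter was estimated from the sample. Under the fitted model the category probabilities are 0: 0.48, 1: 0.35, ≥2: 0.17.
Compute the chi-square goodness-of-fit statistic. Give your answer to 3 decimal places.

4.587

Expected counts E_i = n·p_i: 98×0.48 = 47.04, 98×0.35 = 34.3, 98×0.17 = 16.66.
0: (42 − 47.04)²/47.04 = 25.4016/47.04 = 0.5400
1: (44 − 34.3)²/34.3 = 94.09/34.3 = 2.7431
≥2: (12 − 16.66)²/16.66 = 21.7156/16.66 = 1.3035
Sum = 4.587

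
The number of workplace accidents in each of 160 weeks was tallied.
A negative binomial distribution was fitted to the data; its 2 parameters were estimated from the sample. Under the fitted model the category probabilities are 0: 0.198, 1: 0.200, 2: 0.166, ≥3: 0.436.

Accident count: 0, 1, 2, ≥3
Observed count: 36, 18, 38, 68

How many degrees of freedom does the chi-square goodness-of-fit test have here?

There are k = 4 categories and 2 parameters estimated from the data, so df = 4 − 1 − 2 = 1.

1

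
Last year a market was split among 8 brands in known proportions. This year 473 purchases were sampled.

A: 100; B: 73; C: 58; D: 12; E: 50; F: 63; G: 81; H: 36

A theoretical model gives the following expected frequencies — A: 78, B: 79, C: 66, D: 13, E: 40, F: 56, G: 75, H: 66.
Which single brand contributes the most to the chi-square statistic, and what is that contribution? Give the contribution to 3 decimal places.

A: (100 − 78)²/78 = 484/78 = 6.2051
B: (73 − 79)²/79 = 36/79 = 0.4557
C: (58 − 66)²/66 = 64/66 = 0.9697
D: (12 − 13)²/13 = 1/13 = 0.0769
E: (50 − 40)²/40 = 100/40 = 2.5000
F: (63 − 56)²/56 = 49/56 = 0.8750
G: (81 − 75)²/75 = 36/75 = 0.4800
H: (36 − 66)²/66 = 900/66 = 13.6364
The largest term is for H: 13.636.

H, 13.636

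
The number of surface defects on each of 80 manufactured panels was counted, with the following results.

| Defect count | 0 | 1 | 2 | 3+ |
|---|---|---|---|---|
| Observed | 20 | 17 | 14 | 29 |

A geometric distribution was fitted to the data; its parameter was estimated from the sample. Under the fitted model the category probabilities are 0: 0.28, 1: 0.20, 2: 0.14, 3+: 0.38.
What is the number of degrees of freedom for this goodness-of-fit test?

There are k = 4 categories and 1 parameter estimated from the data, so df = 4 − 1 − 1 = 2.

2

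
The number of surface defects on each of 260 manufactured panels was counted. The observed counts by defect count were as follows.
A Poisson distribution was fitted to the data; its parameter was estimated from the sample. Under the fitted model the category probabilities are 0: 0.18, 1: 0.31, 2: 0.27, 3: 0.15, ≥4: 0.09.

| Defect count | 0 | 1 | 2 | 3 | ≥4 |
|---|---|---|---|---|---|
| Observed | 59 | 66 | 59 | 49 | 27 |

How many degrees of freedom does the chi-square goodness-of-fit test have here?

There are k = 5 categories and 1 parameter estimated from the data, so df = 5 − 1 − 1 = 3.

3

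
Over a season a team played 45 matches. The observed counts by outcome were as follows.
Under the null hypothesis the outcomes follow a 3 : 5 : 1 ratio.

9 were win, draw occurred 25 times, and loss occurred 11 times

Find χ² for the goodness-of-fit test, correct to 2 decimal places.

Ratio total = 9. Expected counts: 45×3/9 = 15, 45×5/9 = 25, 45×1/9 = 5.
cat         O        E   (O−E)²/E
win         9       15      2.400
draw       25       25      0.000
loss       11        5      7.200
Sum = 9.60

9.60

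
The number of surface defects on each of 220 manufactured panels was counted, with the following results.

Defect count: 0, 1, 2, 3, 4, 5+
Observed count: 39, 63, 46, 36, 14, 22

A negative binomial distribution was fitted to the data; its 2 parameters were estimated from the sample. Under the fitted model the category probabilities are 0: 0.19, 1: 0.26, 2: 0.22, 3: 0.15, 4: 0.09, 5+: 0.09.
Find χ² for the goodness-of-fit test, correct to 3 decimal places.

Expected counts E_i = n·p_i: 220×0.19 = 41.8, 220×0.26 = 57.2, 220×0.22 = 48.4, 220×0.15 = 33, 220×0.09 = 19.8, 220×0.09 = 19.8.
cat         O        E   (O−E)²/E
0          39     41.8     0.1876
1          63     57.2     0.5881
2          46     48.4     0.1190
3          36       33     0.2727
4          14     19.8     1.6990
5+         22     19.8     0.2444
Sum = 3.111

3.111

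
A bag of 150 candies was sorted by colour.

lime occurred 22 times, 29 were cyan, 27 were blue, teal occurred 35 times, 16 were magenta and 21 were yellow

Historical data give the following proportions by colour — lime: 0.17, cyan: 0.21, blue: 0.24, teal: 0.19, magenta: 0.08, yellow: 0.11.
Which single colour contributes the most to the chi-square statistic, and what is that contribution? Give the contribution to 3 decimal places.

Expected counts E_i = n·p_i: 150×0.17 = 25.5, 150×0.21 = 31.5, 150×0.24 = 36, 150×0.19 = 28.5, 150×0.08 = 12, 150×0.11 = 16.5.
lime: (22 − 25.5)²/25.5 = 12.25/25.5 = 0.4804
cyan: (29 − 31.5)²/31.5 = 6.25/31.5 = 0.1984
blue: (27 − 36)²/36 = 81/36 = 2.2500
teal: (35 − 28.5)²/28.5 = 42.25/28.5 = 1.4825
magenta: (16 − 12)²/12 = 16/12 = 1.3333
yellow: (21 − 16.5)²/16.5 = 20.25/16.5 = 1.2273
The largest term is for blue: 2.250.

blue, 2.250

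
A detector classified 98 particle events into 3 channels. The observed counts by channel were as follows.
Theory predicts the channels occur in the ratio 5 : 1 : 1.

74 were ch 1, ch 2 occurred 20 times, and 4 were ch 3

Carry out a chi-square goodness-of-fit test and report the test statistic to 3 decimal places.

9.943

Ratio total = 7. Expected counts: 98×5/7 = 70, 98×1/7 = 14, 98×1/7 = 14.
χ² = (74−70)²/70 + (20−14)²/14 + (4−14)²/14
   = 0.2286 + 2.5714 + 7.1429
Sum = 9.943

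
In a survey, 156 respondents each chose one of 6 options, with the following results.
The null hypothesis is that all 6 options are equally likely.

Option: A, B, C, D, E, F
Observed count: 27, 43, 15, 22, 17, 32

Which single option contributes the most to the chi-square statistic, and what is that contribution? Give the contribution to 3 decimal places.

B, 11.115

Expected count for each of the 6 categories: 156/6 = 26.
A: (27 − 26)²/26 = 1/26 = 0.0385
B: (43 − 26)²/26 = 289/26 = 11.1154
C: (15 − 26)²/26 = 121/26 = 4.6538
D: (22 − 26)²/26 = 16/26 = 0.6154
E: (17 − 26)²/26 = 81/26 = 3.1154
F: (32 − 26)²/26 = 36/26 = 1.3846
The largest term is for B: 11.115.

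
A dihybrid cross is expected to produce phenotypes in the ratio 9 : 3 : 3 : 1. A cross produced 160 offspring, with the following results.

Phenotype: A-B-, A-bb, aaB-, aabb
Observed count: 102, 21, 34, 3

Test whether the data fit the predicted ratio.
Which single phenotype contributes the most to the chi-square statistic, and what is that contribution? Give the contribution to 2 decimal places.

aabb, 4.90

Ratio total = 16. Expected counts: 160×9/16 = 90, 160×3/16 = 30, 160×3/16 = 30, 160×1/16 = 10.
cat         O        E   (O−E)²/E
A-B-      102       90      1.600
A-bb       21       30      2.700
aaB-       34       30      0.533
aabb        3       10      4.900
The largest term is for aabb: 4.90.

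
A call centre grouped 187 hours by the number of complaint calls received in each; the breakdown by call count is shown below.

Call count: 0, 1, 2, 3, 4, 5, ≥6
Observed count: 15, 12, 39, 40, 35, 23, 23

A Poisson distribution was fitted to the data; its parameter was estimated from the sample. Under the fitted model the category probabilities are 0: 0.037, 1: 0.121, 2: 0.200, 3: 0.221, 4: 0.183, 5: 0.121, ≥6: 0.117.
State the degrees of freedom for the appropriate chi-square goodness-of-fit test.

5

There are k = 7 categories and 1 parameter estimated from the data, so df = 7 − 1 − 1 = 5.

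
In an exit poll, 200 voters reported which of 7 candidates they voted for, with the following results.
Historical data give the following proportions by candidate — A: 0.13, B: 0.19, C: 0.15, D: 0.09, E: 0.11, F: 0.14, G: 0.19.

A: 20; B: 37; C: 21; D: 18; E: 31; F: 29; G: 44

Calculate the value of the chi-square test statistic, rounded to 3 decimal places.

8.776

Expected counts E_i = n·p_i: 200×0.13 = 26, 200×0.19 = 38, 200×0.15 = 30, 200×0.09 = 18, 200×0.11 = 22, 200×0.14 = 28, 200×0.19 = 38.
A: (20 − 26)²/26 = 36/26 = 1.3846
B: (37 − 38)²/38 = 1/38 = 0.0263
C: (21 − 30)²/30 = 81/30 = 2.7000
D: (18 − 18)²/18 = 0/18 = 0.0000
E: (31 − 22)²/22 = 81/22 = 3.6818
F: (29 − 28)²/28 = 1/28 = 0.0357
G: (44 − 38)²/38 = 36/38 = 0.9474
Sum = 8.776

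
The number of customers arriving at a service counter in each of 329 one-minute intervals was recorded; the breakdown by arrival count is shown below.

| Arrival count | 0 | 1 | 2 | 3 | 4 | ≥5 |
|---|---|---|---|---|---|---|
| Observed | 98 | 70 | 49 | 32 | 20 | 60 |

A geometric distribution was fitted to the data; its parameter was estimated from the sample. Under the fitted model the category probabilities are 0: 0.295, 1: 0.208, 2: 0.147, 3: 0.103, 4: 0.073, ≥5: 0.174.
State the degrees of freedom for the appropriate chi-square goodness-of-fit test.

There are k = 6 categories and 1 parameter estimated from the data, so df = 6 − 1 − 1 = 4.

4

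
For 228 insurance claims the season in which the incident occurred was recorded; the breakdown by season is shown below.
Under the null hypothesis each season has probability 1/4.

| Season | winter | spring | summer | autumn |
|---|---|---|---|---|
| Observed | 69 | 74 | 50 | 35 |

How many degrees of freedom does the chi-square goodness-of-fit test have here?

3

There are k = 4 categories and no parameters were estimated from the data, so df = 4 − 1 = 3.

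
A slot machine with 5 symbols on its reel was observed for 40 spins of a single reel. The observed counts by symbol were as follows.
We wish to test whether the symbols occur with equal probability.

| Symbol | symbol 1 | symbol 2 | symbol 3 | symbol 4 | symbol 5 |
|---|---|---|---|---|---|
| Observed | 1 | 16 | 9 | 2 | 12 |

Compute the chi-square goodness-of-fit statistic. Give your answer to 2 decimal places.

Under H₀ each category has probability 1/5, so each expected count is 40/5 = 8.
symbol 1: (1 − 8)²/8 = 49/8 = 6.125
symbol 2: (16 − 8)²/8 = 64/8 = 8.000
symbol 3: (9 − 8)²/8 = 1/8 = 0.125
symbol 4: (2 − 8)²/8 = 36/8 = 4.500
symbol 5: (12 − 8)²/8 = 16/8 = 2.000
Sum = 20.75

20.75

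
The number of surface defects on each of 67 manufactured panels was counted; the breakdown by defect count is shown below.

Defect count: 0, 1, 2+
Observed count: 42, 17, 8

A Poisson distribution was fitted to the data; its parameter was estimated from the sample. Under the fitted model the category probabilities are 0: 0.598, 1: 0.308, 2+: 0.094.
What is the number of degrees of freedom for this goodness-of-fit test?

There are k = 3 categories and 1 parameter estimated from the data, so df = 3 − 1 − 1 = 1.

1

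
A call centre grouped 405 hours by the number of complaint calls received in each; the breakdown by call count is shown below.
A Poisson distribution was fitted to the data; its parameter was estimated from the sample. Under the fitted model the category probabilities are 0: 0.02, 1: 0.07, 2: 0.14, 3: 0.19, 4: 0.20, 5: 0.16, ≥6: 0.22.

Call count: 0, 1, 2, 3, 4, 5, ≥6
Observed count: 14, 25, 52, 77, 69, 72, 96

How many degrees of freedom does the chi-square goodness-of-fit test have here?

There are k = 7 categories and 1 parameter estimated from the data, so df = 7 − 1 − 1 = 5.

5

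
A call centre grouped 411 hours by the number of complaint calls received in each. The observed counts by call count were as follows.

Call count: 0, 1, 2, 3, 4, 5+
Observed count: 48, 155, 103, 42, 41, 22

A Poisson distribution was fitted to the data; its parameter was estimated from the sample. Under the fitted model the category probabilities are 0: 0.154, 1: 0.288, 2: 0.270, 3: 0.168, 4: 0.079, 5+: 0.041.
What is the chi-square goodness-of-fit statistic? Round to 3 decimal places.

30.015

Expected counts E_i = n·p_i: 411×0.154 = 63.294, 411×0.288 = 118.368, 411×0.270 = 110.97, 411×0.168 = 69.048, 411×0.079 = 32.469, 411×0.041 = 16.851.
χ² = (48−63.294)²/63.294 + (155−118.368)²/118.368 + (103−110.97)²/110.97 + (42−69.048)²/69.048 + (41−32.469)²/32.469 + (22−16.851)²/16.851
   = 3.6956 + 11.3367 + 0.5724 + 10.5954 + 2.2415 + 1.5733
Sum = 30.015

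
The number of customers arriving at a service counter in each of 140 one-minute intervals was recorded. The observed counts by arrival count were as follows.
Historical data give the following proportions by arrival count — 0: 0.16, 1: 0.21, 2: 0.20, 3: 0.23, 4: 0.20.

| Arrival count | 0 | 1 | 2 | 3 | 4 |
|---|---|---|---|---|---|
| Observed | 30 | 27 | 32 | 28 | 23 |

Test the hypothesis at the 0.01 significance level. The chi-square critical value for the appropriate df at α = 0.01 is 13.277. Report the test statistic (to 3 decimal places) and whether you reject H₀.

Expected counts E_i = n·p_i: 140×0.16 = 22.4, 140×0.21 = 29.4, 140×0.20 = 28, 140×0.23 = 32.2, 140×0.20 = 28.
0: (30 − 22.4)²/22.4 = 57.76/22.4 = 2.5786
1: (27 − 29.4)²/29.4 = 5.76/29.4 = 0.1959
2: (32 − 28)²/28 = 16/28 = 0.5714
3: (28 − 32.2)²/32.2 = 17.64/32.2 = 0.5478
4: (23 − 28)²/28 = 25/28 = 0.8929
Sum = 4.787
df = 4. Since 4.787 < 13.277, we do not reject H₀.

4.787; do not reject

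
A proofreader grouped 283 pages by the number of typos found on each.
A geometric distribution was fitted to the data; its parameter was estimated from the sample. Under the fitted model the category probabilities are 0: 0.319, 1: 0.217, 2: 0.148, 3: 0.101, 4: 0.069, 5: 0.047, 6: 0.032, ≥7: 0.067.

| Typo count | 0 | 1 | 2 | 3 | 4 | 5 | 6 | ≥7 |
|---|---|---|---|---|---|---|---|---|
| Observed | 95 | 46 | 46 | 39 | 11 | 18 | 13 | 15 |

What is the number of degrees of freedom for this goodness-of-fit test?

6

There are k = 8 categories and 1 parameter estimated from the data, so df = 8 − 1 − 1 = 6.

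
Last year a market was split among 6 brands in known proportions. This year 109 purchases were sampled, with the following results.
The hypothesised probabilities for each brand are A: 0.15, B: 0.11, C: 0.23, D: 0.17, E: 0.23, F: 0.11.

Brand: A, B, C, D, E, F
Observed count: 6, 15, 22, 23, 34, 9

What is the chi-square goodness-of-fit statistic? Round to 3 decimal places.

12.688

Expected counts E_i = n·p_i: 109×0.15 = 16.35, 109×0.11 = 11.99, 109×0.23 = 25.07, 109×0.17 = 18.53, 109×0.23 = 25.07, 109×0.11 = 11.99.
A: (6 − 16.35)²/16.35 = 107.1225/16.35 = 6.5518
B: (15 − 11.99)²/11.99 = 9.0601/11.99 = 0.7556
C: (22 − 25.07)²/25.07 = 9.4249/25.07 = 0.3759
D: (23 − 18.53)²/18.53 = 19.9809/18.53 = 1.0783
E: (34 − 25.07)²/25.07 = 79.7449/25.07 = 3.1809
F: (9 − 11.99)²/11.99 = 8.9401/11.99 = 0.7456
Sum = 12.688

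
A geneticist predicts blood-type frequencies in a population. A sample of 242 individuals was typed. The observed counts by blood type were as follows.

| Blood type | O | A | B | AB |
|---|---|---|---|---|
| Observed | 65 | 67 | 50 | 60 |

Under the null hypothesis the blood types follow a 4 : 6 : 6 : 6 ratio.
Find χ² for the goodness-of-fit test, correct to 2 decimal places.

Ratio total = 22. Expected counts: 242×4/22 = 44, 242×6/22 = 66, 242×6/22 = 66, 242×6/22 = 66.
χ² = (65−44)²/44 + (67−66)²/66 + (50−66)²/66 + (60−66)²/66
   = 10.023 + 0.015 + 3.879 + 0.545
Sum = 14.46

14.46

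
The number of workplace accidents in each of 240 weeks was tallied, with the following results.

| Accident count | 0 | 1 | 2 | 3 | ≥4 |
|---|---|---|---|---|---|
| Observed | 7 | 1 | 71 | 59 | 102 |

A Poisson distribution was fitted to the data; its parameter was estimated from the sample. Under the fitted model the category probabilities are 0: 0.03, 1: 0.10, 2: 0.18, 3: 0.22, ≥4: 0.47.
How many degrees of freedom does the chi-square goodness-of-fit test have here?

3

There are k = 5 categories and 1 parameter estimated from the data, so df = 5 − 1 − 1 = 3.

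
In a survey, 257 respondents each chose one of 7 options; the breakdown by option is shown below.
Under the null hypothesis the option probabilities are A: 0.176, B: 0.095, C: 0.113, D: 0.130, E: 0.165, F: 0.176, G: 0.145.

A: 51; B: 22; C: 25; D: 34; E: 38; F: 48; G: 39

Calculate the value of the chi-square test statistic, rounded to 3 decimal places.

2.255

Expected counts E_i = n·p_i: 257×0.176 = 45.232, 257×0.095 = 24.415, 257×0.113 = 29.041, 257×0.130 = 33.41, 257×0.165 = 42.405, 257×0.176 = 45.232, 257×0.145 = 37.265.
A: (51 − 45.232)²/45.232 = 33.269824/45.232 = 0.7355
B: (22 − 24.415)²/24.415 = 5.832225/24.415 = 0.2389
C: (25 − 29.041)²/29.041 = 16.329681/29.041 = 0.5623
D: (34 − 33.41)²/33.41 = 0.3481/33.41 = 0.0104
E: (38 − 42.405)²/42.405 = 19.404025/42.405 = 0.4576
F: (48 − 45.232)²/45.232 = 7.661824/45.232 = 0.1694
G: (39 − 37.265)²/37.265 = 3.010225/37.265 = 0.0808
Sum = 2.255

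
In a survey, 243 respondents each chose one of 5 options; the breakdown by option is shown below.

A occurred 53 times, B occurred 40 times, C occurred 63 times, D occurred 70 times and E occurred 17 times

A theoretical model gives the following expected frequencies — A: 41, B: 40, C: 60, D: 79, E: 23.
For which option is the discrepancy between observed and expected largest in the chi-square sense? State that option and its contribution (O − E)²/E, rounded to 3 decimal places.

χ² = (53−41)²/41 + (40−40)²/40 + (63−60)²/60 + (70−79)²/79 + (17−23)²/23
   = 3.5122 + 0.0000 + 0.1500 + 1.0253 + 1.5652
The largest term is for A: 3.512.

A, 3.512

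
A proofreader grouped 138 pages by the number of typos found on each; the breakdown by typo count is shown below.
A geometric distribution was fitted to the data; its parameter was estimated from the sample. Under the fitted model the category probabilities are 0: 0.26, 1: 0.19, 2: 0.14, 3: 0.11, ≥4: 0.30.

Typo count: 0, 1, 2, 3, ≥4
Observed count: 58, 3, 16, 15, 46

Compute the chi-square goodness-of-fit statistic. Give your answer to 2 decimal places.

Expected counts E_i = n·p_i: 138×0.26 = 35.88, 138×0.19 = 26.22, 138×0.14 = 19.32, 138×0.11 = 15.18, 138×0.30 = 41.4.
0: (58 − 35.88)²/35.88 = 489.2944/35.88 = 13.637
1: (3 − 26.22)²/26.22 = 539.1684/26.22 = 20.563
2: (16 − 19.32)²/19.32 = 11.0224/19.32 = 0.571
3: (15 − 15.18)²/15.18 = 0.0324/15.18 = 0.002
≥4: (46 − 41.4)²/41.4 = 21.16/41.4 = 0.511
Sum = 35.28

35.28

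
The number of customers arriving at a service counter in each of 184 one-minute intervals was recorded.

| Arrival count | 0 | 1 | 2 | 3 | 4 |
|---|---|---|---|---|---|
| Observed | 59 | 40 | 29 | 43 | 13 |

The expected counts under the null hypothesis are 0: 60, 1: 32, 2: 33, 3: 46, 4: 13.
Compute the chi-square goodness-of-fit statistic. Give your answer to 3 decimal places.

cat         O        E   (O−E)²/E
0          59       60     0.0167
1          40       32     2.0000
2          29       33     0.4848
3          43       46     0.1957
4          13       13     0.0000
Sum = 2.697

2.697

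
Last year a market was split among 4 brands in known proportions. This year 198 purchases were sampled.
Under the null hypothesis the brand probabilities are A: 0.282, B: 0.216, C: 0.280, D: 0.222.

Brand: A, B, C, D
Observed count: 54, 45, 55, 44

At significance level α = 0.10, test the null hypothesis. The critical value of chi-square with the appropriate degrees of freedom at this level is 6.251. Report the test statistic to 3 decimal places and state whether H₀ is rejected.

0.180; do not reject

Expected counts E_i = n·p_i: 198×0.282 = 55.836, 198×0.216 = 42.768, 198×0.280 = 55.44, 198×0.222 = 43.956.
A: (54 − 55.836)²/55.836 = 3.370896/55.836 = 0.0604
B: (45 − 42.768)²/42.768 = 4.981824/42.768 = 0.1165
C: (55 − 55.44)²/55.44 = 0.1936/55.44 = 0.0035
D: (44 − 43.956)²/43.956 = 0.001936/43.956 = 0.0000
Sum = 0.180
df = 3. Since 0.180 < 6.251, we do not reject H₀.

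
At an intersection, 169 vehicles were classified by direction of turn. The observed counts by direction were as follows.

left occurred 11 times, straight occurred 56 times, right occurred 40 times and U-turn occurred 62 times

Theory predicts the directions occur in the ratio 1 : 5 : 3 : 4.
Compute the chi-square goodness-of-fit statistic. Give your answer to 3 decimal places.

3.503

Ratio total = 13. Expected counts: 169×1/13 = 13, 169×5/13 = 65, 169×3/13 = 39, 169×4/13 = 52.
cat           O        E   (O−E)²/E
left         11       13     0.3077
straight     56       65     1.2462
right        40       39     0.0256
U-turn       62       52     1.9231
Sum = 3.503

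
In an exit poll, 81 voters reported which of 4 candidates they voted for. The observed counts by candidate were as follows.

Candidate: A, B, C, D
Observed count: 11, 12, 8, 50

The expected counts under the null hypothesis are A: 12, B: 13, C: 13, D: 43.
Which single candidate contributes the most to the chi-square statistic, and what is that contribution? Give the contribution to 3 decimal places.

cat         O        E   (O−E)²/E
A          11       12     0.0833
B          12       13     0.0769
C           8       13     1.9231
D          50       43     1.1395
The largest term is for C: 1.923.

C, 1.923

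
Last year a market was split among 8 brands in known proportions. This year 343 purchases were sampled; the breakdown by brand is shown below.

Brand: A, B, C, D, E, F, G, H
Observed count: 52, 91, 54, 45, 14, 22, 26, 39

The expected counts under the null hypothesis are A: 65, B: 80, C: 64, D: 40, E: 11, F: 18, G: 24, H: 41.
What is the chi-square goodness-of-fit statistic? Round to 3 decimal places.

8.271

cat         O        E   (O−E)²/E
A          52       65     2.6000
B          91       80     1.5125
C          54       64     1.5625
D          45       40     0.6250
E          14       11     0.8182
F          22       18     0.8889
G          26       24     0.1667
H          39       41     0.0976
Sum = 8.271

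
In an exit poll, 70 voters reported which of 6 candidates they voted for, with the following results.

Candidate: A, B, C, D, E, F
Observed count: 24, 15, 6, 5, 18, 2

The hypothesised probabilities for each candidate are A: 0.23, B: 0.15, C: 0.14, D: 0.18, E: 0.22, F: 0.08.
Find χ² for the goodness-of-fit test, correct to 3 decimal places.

Expected counts E_i = n·p_i: 70×0.23 = 16.1, 70×0.15 = 10.5, 70×0.14 = 9.8, 70×0.18 = 12.6, 70×0.22 = 15.4, 70×0.08 = 5.6.
cat         O        E   (O−E)²/E
A          24     16.1     3.8764
B          15     10.5     1.9286
C           6      9.8     1.4735
D           5     12.6     4.5841
E          18     15.4     0.4390
F           2      5.6     2.3143
Sum = 14.616

14.616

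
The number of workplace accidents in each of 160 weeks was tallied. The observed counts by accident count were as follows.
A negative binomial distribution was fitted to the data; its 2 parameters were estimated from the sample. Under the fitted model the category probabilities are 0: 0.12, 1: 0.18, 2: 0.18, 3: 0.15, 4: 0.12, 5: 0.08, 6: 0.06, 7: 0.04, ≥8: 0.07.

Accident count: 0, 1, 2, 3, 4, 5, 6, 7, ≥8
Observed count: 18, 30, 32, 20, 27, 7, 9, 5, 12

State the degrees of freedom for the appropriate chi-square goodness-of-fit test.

There are k = 9 categories and 2 parameters estimated from the data, so df = 9 − 1 − 2 = 6.

6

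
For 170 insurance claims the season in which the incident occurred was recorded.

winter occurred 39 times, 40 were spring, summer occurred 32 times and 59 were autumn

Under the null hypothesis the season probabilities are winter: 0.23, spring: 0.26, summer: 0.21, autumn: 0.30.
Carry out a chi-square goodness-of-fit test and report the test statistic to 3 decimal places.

2.038

Expected counts E_i = n·p_i: 170×0.23 = 39.1, 170×0.26 = 44.2, 170×0.21 = 35.7, 170×0.30 = 51.
winter: (39 − 39.1)²/39.1 = 0.01/39.1 = 0.0003
spring: (40 − 44.2)²/44.2 = 17.64/44.2 = 0.3991
summer: (32 − 35.7)²/35.7 = 13.69/35.7 = 0.3835
autumn: (59 − 51)²/51 = 64/51 = 1.2549
Sum = 2.038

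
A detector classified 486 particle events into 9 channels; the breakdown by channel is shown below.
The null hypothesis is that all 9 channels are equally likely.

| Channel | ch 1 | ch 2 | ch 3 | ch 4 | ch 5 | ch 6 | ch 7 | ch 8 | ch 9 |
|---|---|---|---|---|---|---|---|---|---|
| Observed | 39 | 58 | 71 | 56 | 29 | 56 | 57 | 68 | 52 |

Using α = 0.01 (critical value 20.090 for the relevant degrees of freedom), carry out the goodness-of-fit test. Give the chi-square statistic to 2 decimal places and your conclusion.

25.41; reject

Under H₀ each category has probability 1/9, so each expected count is 486/9 = 54.
ch 1: (39 − 54)²/54 = 225/54 = 4.167
ch 2: (58 − 54)²/54 = 16/54 = 0.296
ch 3: (71 − 54)²/54 = 289/54 = 5.352
ch 4: (56 − 54)²/54 = 4/54 = 0.074
ch 5: (29 − 54)²/54 = 625/54 = 11.574
ch 6: (56 − 54)²/54 = 4/54 = 0.074
ch 7: (57 − 54)²/54 = 9/54 = 0.167
ch 8: (68 − 54)²/54 = 196/54 = 3.630
ch 9: (52 − 54)²/54 = 4/54 = 0.074
Sum = 25.41
df = 8. Since 25.41 > 20.090, we reject H₀.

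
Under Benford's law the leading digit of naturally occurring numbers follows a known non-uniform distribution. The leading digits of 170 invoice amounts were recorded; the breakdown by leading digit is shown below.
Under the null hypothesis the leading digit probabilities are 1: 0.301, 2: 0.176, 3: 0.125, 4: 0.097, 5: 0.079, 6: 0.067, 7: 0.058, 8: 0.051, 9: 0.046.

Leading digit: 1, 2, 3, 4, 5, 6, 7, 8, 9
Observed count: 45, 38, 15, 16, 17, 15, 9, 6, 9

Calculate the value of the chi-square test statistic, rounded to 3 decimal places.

7.947

Expected counts E_i = n·p_i: 170×0.301 = 51.17, 170×0.176 = 29.92, 170×0.125 = 21.25, 170×0.097 = 16.49, 170×0.079 = 13.43, 170×0.067 = 11.39, 170×0.058 = 9.86, 170×0.051 = 8.67, 170×0.046 = 7.82.
1: (45 − 51.17)²/51.17 = 38.0689/51.17 = 0.7440
2: (38 − 29.92)²/29.92 = 65.2864/29.92 = 2.1820
3: (15 − 21.25)²/21.25 = 39.0625/21.25 = 1.8382
4: (16 − 16.49)²/16.49 = 0.2401/16.49 = 0.0146
5: (17 − 13.43)²/13.43 = 12.7449/13.43 = 0.9490
6: (15 − 11.39)²/11.39 = 13.0321/11.39 = 1.1442
7: (9 − 9.86)²/9.86 = 0.7396/9.86 = 0.0750
8: (6 − 8.67)²/8.67 = 7.1289/8.67 = 0.8222
9: (9 − 7.82)²/7.82 = 1.3924/7.82 = 0.1781
Sum = 7.947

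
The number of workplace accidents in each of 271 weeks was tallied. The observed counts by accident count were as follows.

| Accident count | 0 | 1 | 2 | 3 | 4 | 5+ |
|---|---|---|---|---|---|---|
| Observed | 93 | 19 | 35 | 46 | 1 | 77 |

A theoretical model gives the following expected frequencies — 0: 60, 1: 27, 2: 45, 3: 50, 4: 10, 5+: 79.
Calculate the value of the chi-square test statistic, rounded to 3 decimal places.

χ² = (93−60)²/60 + (19−27)²/27 + (35−45)²/45 + (46−50)²/50 + (1−10)²/10 + (77−79)²/79
   = 18.1500 + 2.3704 + 2.2222 + 0.3200 + 8.1000 + 0.0506
Sum = 31.213

31.213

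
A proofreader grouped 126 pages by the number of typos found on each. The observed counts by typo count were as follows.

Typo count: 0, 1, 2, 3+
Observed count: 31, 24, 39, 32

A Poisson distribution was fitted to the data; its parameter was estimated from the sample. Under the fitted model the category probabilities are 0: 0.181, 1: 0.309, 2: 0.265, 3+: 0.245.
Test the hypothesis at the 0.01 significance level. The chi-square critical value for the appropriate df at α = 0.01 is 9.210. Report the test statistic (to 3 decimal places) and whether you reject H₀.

Expected counts E_i = n·p_i: 126×0.181 = 22.806, 126×0.309 = 38.934, 126×0.265 = 33.39, 126×0.245 = 30.87.
cat         O        E   (O−E)²/E
0          31   22.806     2.9440
1          24   38.934     5.7283
2          39    33.39     0.9426
3+         32    30.87     0.0414
Sum = 9.656
df = 2. Since 9.656 > 9.210, we reject H₀.

9.656; reject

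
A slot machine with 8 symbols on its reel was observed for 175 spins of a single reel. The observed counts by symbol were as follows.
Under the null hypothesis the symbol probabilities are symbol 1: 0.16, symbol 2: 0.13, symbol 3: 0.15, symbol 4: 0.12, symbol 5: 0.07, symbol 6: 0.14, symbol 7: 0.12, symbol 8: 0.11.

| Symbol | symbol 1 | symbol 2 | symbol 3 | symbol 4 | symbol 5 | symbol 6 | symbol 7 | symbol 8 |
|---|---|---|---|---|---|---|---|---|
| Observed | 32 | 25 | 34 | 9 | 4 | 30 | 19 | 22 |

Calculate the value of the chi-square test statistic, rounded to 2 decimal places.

17.31

Expected counts E_i = n·p_i: 175×0.16 = 28, 175×0.13 = 22.75, 175×0.15 = 26.25, 175×0.12 = 21, 175×0.07 = 12.25, 175×0.14 = 24.5, 175×0.12 = 21, 175×0.11 = 19.25.
cat           O        E   (O−E)²/E
symbol 1     32       28      0.571
symbol 2     25    22.75      0.223
symbol 3     34    26.25      2.288
symbol 4      9       21      6.857
symbol 5      4    12.25      5.556
symbol 6     30     24.5      1.235
symbol 7     19       21      0.190
symbol 8     22    19.25      0.393
Sum = 17.31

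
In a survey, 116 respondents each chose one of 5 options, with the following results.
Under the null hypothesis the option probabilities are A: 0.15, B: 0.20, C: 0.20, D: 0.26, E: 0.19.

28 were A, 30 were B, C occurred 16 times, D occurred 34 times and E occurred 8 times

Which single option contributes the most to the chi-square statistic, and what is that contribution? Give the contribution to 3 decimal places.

E, 8.944

Expected counts E_i = n·p_i: 116×0.15 = 17.4, 116×0.20 = 23.2, 116×0.20 = 23.2, 116×0.26 = 30.16, 116×0.19 = 22.04.
χ² = (28−17.4)²/17.4 + (30−23.2)²/23.2 + (16−23.2)²/23.2 + (34−30.16)²/30.16 + (8−22.04)²/22.04
   = 6.4575 + 1.9931 + 2.2345 + 0.4889 + 8.9438
The largest term is for E: 8.944.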